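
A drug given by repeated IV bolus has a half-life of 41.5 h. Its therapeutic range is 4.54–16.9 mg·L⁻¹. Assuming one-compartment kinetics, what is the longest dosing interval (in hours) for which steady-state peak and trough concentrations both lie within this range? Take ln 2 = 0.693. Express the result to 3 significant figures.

78.7 h

k = 0.693 / t½ = 0.693 / 41.5 = 0.01670 h⁻¹
Between IV bolus doses, concentration decays as C = C₀·e^(−kτ), so C_peak/C_trough = e^(kτ).
τ_max = ln(C_peak/C_trough) / k = ln(16.9/4.54) / 0.01670 = 1.314 / 0.01670 = 78.68 h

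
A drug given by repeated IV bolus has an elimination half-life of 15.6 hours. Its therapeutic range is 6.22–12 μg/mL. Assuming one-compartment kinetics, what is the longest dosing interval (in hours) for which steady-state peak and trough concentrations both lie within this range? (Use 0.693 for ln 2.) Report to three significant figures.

k = 0.693 / t½ = 0.693 / 15.6 = 0.04442 h⁻¹
Between IV bolus doses, concentration decays as C = C₀·e^(−kτ), so C_peak/C_trough = e^(kτ).
τ_max = ln(C_peak/C_trough) / k = ln(12/6.22) / 0.04442 = 0.6571 / 0.04442 = 14.79 h

14.8 h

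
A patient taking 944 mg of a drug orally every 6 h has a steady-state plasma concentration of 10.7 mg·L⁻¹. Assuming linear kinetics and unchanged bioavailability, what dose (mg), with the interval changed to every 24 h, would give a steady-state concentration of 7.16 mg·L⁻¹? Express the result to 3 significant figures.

With linear kinetics, Css is proportional to dose rate (D/τ) at fixed clearance.
D₂ = D₁ × (Css,target / Css,current) × (τ₂/τ₁) = 944 × (7.16/10.7) × (24/6) = 2527 mg

2530 mg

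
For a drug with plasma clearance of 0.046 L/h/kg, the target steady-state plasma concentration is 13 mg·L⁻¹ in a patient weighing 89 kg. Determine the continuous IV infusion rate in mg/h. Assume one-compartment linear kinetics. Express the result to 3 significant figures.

53.2 mg/h

CL = 0.046 L/h/kg × 89 kg = 4.094 L/h
At steady state, infusion rate equals elimination rate: rate in = CL × Css.
Infusion rate = CL · Css = 4.094 L/h × 13 mg/L = 53.22 mg/h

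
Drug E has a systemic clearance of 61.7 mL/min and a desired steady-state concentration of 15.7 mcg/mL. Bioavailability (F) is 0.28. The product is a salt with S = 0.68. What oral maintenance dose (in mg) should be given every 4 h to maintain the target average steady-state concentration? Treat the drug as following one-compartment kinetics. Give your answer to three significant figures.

CL = 61.7 mL/min = 61.7 × 0.06 = 3.702 L/h
D = CL × Css × τ / F / S = 3.702 × 15.7 × 4 / 0.28 / 0.68 = 1221 mg

1220 mg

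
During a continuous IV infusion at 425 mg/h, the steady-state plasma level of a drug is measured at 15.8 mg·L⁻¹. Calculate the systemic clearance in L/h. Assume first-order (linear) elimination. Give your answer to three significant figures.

26.9 L/h

At steady state, infusion rate = CL × Css, so CL = rate / Css.
CL = 425 / 15.8 = 26.90 L/h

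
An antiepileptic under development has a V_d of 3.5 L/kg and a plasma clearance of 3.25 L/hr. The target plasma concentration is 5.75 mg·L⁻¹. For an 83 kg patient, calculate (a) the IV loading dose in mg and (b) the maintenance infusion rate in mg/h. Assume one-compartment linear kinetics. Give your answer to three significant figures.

Vd = 3.5 L/kg × 83 kg = 290.5 L
Loading dose = Vd × C = 290.5 × 5.75 = 1670 mg
Maintenance infusion rate = CL × Css = 3.250 × 5.75 = 18.69 mg/h

(a) 1670 mg; (b) 18.7 mg/h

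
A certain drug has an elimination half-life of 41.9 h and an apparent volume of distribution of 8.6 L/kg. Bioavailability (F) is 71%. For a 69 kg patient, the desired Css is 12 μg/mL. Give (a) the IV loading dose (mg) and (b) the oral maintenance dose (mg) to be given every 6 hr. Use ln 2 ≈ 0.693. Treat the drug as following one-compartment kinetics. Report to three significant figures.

Vd = 8.6 L/kg × 69 kg = 593.4 L
LD = Vd × C = 593.4 × 12 = 7121 mg
CL = 0.693 × Vd / t½ = 0.693 × 593.4 / 41.9 = 9.814 L/h
D = CL × Css × τ / F = 9.814 × 12 × 6 / 0.71 = 995.2 mg

(a) 7120 mg; (b) 995 mg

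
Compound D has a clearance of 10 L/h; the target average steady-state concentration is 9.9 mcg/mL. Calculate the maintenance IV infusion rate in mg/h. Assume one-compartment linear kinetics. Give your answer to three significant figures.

R₀ = 10.00 × 9.9 = 99.00 mg/h

99.0 mg/h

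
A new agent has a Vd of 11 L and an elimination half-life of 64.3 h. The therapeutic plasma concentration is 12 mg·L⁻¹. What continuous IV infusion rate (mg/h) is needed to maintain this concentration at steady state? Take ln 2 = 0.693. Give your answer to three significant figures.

1.42 mg/h

CL = 0.693 × Vd / t½ = 0.693 × 11.00 / 64.3 = 0.1186 L/h
Infusion rate = CL × Css = 0.1186 × 12 = 1.423 mg/h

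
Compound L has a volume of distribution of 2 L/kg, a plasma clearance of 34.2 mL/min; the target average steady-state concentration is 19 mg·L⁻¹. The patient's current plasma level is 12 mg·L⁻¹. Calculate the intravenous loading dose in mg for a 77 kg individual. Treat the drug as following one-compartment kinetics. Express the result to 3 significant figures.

Vd(total) = 77 kg × 2 L/kg = 154.0 L
Concentration deficit ΔC = 19 − 12 = 7.000 mg/L
LD = Vd × ΔC = 154.0 × 7.000 = 1078 mg

1080 mg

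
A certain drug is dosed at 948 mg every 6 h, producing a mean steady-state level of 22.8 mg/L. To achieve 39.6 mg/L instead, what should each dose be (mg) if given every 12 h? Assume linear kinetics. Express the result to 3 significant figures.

3290 mg

For first-order elimination, Css ∝ F·D/(CL·τ); F and CL are unchanged, so Css ∝ D/τ.
D₂ = D₁ × (Css,target / Css,current) × (τ₂/τ₁) = 948 × (39.6/22.8) × (12/6) = 3293 mg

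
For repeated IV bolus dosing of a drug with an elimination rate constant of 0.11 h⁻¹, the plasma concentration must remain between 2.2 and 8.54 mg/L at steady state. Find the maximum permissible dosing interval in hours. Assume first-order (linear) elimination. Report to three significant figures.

12.3 h

Between IV bolus doses, concentration decays as C = C₀·e^(−kτ), so C_peak/C_trough = e^(kτ).
τ_max = ln(C_peak/C_trough) / k = ln(8.54/2.2) / 0.1100 = 1.356 / 0.1100 = 12.33 h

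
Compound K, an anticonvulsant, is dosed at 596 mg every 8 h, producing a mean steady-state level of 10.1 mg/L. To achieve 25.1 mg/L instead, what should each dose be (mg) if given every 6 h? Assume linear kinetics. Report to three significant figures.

1110 mg

With linear kinetics, Css is proportional to dose rate (D/τ) at fixed clearance.
D₂ = D₁ × (Css,target / Css,current) × (τ₂/τ₁) = 596 × (25.1/10.1) × (6/8) = 1111 mg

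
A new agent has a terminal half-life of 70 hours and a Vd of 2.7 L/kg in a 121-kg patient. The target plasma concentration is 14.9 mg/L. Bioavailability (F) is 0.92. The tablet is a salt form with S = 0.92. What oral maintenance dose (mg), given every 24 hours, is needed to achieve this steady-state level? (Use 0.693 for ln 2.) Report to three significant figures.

1370 mg

Total Vd = 2.7 × 121 = 326.7 L
CL = ln 2 · Vd / t½ = 0.693 × 326.7 / 70 = 3.234 L/h
D = CL × Css × τ / F / S = 3.234 × 14.9 × 24 / 0.92 / 0.92 = 1366 mg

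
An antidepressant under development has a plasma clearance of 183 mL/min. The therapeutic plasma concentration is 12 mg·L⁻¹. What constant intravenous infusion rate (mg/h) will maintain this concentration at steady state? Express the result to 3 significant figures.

CL = 183 mL/min × 60/1000 = 10.98 L/h
At steady state, infusion rate equals elimination rate: rate in = CL × Css.
Rate = CL × Css = 10.98 × 12 = 131.8 mg/h

132 mg/h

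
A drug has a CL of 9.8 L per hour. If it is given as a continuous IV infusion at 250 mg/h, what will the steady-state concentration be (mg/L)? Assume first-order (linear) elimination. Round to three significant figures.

Css = rate / CL = 250 / 9.800 = 25.51 mg/L

25.5 mg/L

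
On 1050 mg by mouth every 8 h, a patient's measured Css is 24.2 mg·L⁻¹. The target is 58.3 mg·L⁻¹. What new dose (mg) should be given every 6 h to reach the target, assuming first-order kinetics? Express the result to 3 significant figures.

For first-order elimination, Css ∝ F·D/(CL·τ); F and CL are unchanged, so Css ∝ D/τ.
D₂ = D₁ × (Css,target / Css,current) × (τ₂/τ₁) = 1050 × (58.3/24.2) × (6/8) = 1897 mg

1900 mg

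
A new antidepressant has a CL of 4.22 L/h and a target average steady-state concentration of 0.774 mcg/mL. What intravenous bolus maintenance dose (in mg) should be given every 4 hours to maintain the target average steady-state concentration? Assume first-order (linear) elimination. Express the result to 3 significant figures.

D = CL × Css × τ = 4.220 × 0.774 × 4 = 13.07 mg

13.1 mg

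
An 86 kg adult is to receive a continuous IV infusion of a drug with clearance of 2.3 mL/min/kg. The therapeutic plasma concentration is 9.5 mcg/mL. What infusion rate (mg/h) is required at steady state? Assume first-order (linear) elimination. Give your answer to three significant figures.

CL = 2.3 mL/min/kg × 86 kg = 197.8 mL/min = 197.8 × 60/1000 = 11.87 L/h
Infusion rate = CL · Css = 11.87 L/h × 9.5 mg/L = 112.8 mg/h

113 mg/h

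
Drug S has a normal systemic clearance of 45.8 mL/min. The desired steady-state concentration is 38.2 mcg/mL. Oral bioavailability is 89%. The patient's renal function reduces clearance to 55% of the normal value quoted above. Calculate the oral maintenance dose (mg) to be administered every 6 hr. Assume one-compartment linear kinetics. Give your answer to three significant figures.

389 mg

Convert clearance: 45.8 mL/min × 60 min/h ÷ 1000 mL/L = 2.748 L/h
Patient clearance = 0.55 × 2.748 = 1.511 L/h
D = CL × Css × τ / F = 1.511 × 38.2 × 6 / 0.89 = 389.1 mg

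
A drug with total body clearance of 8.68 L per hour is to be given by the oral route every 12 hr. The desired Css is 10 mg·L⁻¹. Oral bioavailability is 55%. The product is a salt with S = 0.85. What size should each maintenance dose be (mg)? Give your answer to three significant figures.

2230 mg

D = CL × Css × τ / F / S = 8.680 × 10 × 12 / 0.55 / 0.85 = 2228 mg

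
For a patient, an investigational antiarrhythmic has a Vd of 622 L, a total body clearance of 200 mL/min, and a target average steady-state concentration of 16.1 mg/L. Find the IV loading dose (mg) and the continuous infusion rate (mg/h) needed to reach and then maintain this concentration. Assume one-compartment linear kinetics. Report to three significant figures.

(a) 10000 mg; (b) 193 mg/h

Loading: fill Vd to C_target → 622.0 L × 16.1 mg/L = 10010 mg
CL = 200 mL/min = 200 × 0.06 = 12.00 L/h
Infusion rate = 12.00 L/h × 16.1 mg/L = 193.2 mg/h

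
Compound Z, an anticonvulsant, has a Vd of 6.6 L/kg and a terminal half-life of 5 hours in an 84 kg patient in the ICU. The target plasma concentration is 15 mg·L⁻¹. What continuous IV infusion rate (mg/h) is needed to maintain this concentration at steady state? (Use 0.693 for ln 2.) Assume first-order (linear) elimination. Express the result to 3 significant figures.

1150 mg/h

Vd(total) = 84 kg × 6.6 L/kg = 554.4 L
k = 0.693/5 = 0.1386 h⁻¹, so CL = k·Vd = 0.1386 × 554.4 = 76.84 L/h
Infusion rate = CL × Css = 76.84 × 15 = 1153 mg/h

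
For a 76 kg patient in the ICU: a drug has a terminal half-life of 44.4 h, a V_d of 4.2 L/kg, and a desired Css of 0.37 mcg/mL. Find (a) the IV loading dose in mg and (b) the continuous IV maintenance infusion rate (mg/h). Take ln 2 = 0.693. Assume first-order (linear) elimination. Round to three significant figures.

Total Vd = 4.2 × 76 = 319.2 L
LD = Vd × C = 319.2 × 0.37 = 118.1 mg
CL = 0.693 × Vd / t½ = 0.693 × 319.2 / 44.4 = 4.982 L/h
Infusion rate = CL × Css = 4.982 × 0.37 = 1.843 mg/h

(a) 118 mg; (b) 1.84 mg/h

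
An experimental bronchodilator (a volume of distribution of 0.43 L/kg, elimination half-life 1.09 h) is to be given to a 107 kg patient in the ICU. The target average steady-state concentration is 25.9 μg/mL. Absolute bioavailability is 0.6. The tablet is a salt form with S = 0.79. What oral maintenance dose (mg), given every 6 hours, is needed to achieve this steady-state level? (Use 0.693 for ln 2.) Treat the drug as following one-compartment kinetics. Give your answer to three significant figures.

9590 mg

Vd(total) = 107 kg × 0.43 L/kg = 46.01 L
CL = ln 2 · Vd / t½ = 0.693 × 46.01 / 1.09 = 29.25 L/h
D = CL × Css × τ / F / S = 29.25 × 25.9 × 6 / 0.6 / 0.79 = 9590 mg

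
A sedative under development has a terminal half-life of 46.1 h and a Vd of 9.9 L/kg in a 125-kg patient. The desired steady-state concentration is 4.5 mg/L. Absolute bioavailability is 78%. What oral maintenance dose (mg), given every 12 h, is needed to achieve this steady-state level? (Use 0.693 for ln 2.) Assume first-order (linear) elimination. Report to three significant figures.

Total Vd = 9.9 × 125 = 1238 L
CL = 0.693 × Vd / t½ = 0.693 × 1238 / 46.1 = 18.61 L/h
D = CL × Css × τ / F = 18.61 × 4.5 × 12 / 0.78 = 1288 mg

1290 mg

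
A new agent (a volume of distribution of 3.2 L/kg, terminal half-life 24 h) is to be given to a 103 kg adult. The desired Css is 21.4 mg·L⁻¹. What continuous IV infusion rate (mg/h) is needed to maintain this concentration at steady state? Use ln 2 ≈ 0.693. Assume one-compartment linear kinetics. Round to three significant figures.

Total Vd = 3.2 × 103 = 329.6 L
CL = ln 2 · Vd / t½ = 0.693 × 329.6 / 24 = 9.517 L/h
Infusion rate = CL × Css = 9.517 × 21.4 = 203.7 mg/h

204 mg/h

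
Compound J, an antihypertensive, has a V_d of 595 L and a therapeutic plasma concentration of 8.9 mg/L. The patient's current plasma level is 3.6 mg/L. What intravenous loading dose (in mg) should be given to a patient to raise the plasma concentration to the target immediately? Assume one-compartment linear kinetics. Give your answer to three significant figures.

The loading dose fills Vd to the target concentration.
Concentration deficit ΔC = 8.9 − 3.6 = 5.300 mg/L
LD = Vd × ΔC = 595.0 × 5.300 = 3154 mg

3150 mg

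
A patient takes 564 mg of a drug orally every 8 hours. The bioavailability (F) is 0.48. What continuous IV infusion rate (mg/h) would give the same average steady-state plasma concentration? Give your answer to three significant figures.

Equivalent systemic input: infusion rate = F·D/τ.
Rate = 0.48 × 564 / 8 = 33.84 mg/h

33.8 mg/h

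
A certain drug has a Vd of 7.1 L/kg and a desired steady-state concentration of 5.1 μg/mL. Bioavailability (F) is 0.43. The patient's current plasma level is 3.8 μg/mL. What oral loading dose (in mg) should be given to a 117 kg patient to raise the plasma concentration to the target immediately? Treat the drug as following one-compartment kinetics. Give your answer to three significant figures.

2510 mg

Total Vd = 7.1 × 117 = 830.7 L
The loading dose fills Vd to the target concentration.
Concentration deficit ΔC = 5.1 − 3.8 = 1.300 mg/L
LD = Vd × ΔC / F = 830.7 × 1.300 / 0.43 = 2511 mg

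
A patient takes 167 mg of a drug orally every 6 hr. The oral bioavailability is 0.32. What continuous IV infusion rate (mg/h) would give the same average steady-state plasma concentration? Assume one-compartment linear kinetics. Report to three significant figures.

8.91 mg/h

Equivalent systemic input: infusion rate = F·D/τ.
Rate = 0.32 × 167 / 6 = 8.907 mg/h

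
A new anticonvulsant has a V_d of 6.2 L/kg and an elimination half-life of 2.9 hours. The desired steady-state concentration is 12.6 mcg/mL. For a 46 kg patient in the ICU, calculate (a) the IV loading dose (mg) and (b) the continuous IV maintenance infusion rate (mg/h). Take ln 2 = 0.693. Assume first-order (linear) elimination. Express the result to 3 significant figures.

(a) 3590 mg; (b) 859 mg/h

Vd(total) = 46 kg × 6.2 L/kg = 285.2 L
LD = Vd × C = 285.2 × 12.6 = 3594 mg
CL = 0.693 × Vd / t½ = 0.693 × 285.2 / 2.9 = 68.15 L/h
Infusion rate = CL × Css = 68.15 × 12.6 = 858.7 mg/h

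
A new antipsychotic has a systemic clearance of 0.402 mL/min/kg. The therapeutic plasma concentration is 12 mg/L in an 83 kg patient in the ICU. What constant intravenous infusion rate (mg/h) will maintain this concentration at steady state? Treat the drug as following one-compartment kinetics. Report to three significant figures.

CL = 0.402 mL/min/kg × 83 kg = 33.37 mL/min = 33.37 × 60/1000 = 2.002 L/h
At steady state, infusion rate equals elimination rate: rate in = CL × Css.
R₀ = 2.002 × 12 = 24.02 mg/h

24.0 mg/h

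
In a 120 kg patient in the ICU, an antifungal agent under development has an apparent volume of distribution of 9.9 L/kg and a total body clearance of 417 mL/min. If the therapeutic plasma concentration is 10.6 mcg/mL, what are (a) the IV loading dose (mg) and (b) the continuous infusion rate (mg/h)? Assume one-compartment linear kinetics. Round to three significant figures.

(a) 12600 mg; (b) 265 mg/h

Vd(total) = 120 kg × 9.9 L/kg = 1188 L
LD = Vd · C_target = 1188 × 10.6 = 12590 mg
Convert clearance: 417 mL/min × 60 min/h ÷ 1000 mL/L = 25.02 L/h
Infusion rate = 25.02 L/h × 10.6 mg/L = 265.2 mg/h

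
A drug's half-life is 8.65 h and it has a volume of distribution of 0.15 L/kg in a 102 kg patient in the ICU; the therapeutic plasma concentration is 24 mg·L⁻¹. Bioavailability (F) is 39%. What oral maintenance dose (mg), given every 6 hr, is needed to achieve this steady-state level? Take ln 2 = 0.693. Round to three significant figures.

453 mg

Vd = 0.15 L/kg × 102 kg = 15.30 L
k = 0.693/8.65 = 0.08012 h⁻¹, so CL = k·Vd = 0.08012 × 15.30 = 1.226 L/h
D = CL × Css × τ / F = 1.226 × 24 × 6 / 0.39 = 452.7 mg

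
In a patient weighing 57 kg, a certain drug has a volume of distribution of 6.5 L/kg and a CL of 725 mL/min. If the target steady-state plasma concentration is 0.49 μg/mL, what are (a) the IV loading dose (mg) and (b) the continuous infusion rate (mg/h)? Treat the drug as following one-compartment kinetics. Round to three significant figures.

(a) 182 mg; (b) 21.3 mg/h

Vd(total) = 57 kg × 6.5 L/kg = 370.5 L
Loading dose = Vd × C = 370.5 × 0.49 = 181.5 mg
CL = 725 mL/min = 725 × 0.06 = 43.50 L/h
Maintenance: replace elimination → rate = CL × Css = 43.50 × 0.49 = 21.32 mg/h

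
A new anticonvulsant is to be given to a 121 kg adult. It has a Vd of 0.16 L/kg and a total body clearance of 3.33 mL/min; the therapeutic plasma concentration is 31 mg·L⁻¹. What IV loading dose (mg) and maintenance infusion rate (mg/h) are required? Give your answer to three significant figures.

Vd = 0.16 L/kg × 121 kg = 19.36 L
Loading: fill Vd to C_target → 19.36 L × 31 mg/L = 600.2 mg
Convert clearance: 3.33 mL/min × 60 min/h ÷ 1000 mL/L = 0.1998 L/h
Infusion rate = 0.1998 L/h × 31 mg/L = 6.194 mg/h

(a) 600 mg; (b) 6.19 mg/h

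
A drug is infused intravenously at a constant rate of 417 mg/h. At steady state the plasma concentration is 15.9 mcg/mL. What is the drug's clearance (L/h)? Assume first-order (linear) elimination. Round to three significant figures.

At steady state, infusion rate = CL × Css, so CL = rate / Css.
CL = 417 / 15.9 = 26.23 L/h

26.2 L/h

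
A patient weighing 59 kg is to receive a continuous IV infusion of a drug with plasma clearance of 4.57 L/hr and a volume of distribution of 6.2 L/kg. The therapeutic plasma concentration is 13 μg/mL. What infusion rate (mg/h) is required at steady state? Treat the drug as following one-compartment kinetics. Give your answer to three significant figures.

59.4 mg/h

Infusion rate = CL · Css = 4.570 L/h × 13 mg/L = 59.41 mg/h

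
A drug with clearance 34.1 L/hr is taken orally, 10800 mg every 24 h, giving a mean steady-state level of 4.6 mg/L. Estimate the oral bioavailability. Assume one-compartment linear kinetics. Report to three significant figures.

0.349

F·D/τ = CL·Css at steady state → F = CL·Css·τ / D.
F = 34.1 × 4.6 × 24 / 10800 = 0.349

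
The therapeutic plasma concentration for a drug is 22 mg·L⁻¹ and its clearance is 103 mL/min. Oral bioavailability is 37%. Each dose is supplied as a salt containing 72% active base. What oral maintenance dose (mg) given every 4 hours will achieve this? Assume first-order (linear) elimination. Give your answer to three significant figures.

CL = 103 mL/min = 103 × 0.06 = 6.180 L/h
At steady state, dose per interval replaces the amount cleared in that interval: F·S·D/τ = CL·Css.
D = CL × Css × τ / F / S = 6.180 × 22 × 4 / 0.37 / 0.72 = 2041 mg

2040 mg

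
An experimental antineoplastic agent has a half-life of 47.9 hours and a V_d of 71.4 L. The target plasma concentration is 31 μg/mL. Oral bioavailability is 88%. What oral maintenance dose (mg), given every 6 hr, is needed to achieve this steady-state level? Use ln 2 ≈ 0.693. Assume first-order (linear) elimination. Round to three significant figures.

218 mg

k = 0.693/47.9 = 0.01447 h⁻¹, so CL = k·Vd = 0.01447 × 71.40 = 1.033 L/h
D = CL × Css × τ / F = 1.033 × 31 × 6 / 0.88 = 218.3 mg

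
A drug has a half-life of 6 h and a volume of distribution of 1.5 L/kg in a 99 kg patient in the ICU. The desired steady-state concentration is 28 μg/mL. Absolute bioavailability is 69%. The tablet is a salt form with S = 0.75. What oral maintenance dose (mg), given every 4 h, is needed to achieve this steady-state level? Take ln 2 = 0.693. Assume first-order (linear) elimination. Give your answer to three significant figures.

3710 mg

Vd = 1.5 L/kg × 99 kg = 148.5 L
CL = ln 2 · Vd / t½ = 0.693 × 148.5 / 6 = 17.15 L/h
D = CL × Css × τ / F / S = 17.15 × 28 × 4 / 0.69 / 0.75 = 3712 mg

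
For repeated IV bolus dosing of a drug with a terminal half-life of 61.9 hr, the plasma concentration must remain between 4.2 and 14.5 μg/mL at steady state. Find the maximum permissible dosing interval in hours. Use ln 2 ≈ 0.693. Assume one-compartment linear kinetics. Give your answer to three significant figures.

111 h

k = 0.693 / t½ = 0.693 / 61.9 = 0.01120 h⁻¹
Between IV bolus doses, concentration decays as C = C₀·e^(−kτ), so C_peak/C_trough = e^(kτ).
τ_max = ln(C_peak/C_trough) / k = ln(14.5/4.2) / 0.01120 = 1.239 / 0.01120 = 110.6 h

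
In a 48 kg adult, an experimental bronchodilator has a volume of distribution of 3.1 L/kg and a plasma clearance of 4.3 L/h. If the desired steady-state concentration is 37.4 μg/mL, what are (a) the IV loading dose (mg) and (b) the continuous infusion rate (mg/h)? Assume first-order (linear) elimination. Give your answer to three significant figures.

Vd(total) = 48 kg × 3.1 L/kg = 148.8 L
Loading dose = Vd × C = 148.8 × 37.4 = 5565 mg
Infusion rate = 4.300 L/h × 37.4 mg/L = 160.8 mg/h

(a) 5570 mg; (b) 161 mg/h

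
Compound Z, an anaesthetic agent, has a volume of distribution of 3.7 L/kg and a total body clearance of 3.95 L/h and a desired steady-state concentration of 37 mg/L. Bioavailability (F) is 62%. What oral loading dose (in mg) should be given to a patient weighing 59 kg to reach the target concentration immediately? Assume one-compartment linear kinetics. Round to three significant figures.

Vd(total) = 59 kg × 3.7 L/kg = 218.3 L
Loading dose depends on Vd (not clearance): it fills the distribution volume.
LD = Vd × C / F = 218.3 × 37.00 / 0.62 = 13030 mg

13000 mg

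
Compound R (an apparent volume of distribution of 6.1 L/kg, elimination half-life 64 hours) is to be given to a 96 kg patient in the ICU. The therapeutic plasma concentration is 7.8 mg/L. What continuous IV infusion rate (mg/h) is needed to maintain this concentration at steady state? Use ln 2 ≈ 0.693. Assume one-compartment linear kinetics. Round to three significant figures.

49.5 mg/h

Vd(total) = 96 kg × 6.1 L/kg = 585.6 L
CL = ln 2 · Vd / t½ = 0.693 × 585.6 / 64 = 6.341 L/h
Infusion rate = CL × Css = 6.341 × 7.8 = 49.46 mg/h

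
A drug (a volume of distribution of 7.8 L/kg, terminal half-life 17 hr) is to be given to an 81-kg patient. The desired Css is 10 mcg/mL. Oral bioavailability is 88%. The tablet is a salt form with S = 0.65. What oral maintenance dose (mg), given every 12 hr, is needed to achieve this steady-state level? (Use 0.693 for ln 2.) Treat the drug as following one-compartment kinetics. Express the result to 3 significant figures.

Vd = 7.8 L/kg × 81 kg = 631.8 L
CL = ln 2 · Vd / t½ = 0.693 × 631.8 / 17 = 25.76 L/h
D = CL × Css × τ / F / S = 25.76 × 10 × 12 / 0.88 / 0.65 = 5404 mg

5400 mg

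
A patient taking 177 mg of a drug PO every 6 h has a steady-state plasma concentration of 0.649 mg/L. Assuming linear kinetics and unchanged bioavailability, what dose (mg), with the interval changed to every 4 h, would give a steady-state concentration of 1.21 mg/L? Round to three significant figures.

With linear kinetics, Css is proportional to dose rate (D/τ) at fixed clearance.
D₂ = D₁ × (Css,target / Css,current) × (τ₂/τ₁) = 177 × (1.21/0.649) × (4/6) = 220.0 mg

220 mg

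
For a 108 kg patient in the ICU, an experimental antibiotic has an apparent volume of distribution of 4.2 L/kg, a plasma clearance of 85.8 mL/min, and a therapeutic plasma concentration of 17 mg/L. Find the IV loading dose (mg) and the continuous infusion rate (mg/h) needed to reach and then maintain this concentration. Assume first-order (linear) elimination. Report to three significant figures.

Total Vd = 4.2 × 108 = 453.6 L
Loading: fill Vd to C_target → 453.6 L × 17 mg/L = 7711 mg
CL = 85.8 mL/min × 60/1000 = 5.148 L/h
Maintenance: replace elimination → rate = CL × Css = 5.148 × 17 = 87.52 mg/h

(a) 7710 mg; (b) 87.5 mg/h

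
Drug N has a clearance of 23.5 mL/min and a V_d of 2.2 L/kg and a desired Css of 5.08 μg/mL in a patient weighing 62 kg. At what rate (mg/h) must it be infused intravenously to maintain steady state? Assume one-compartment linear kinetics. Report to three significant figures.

7.16 mg/h

Convert clearance: 23.5 mL/min × 60 min/h ÷ 1000 mL/L = 1.410 L/h
Rate = CL × Css = 1.410 × 5.08 = 7.163 mg/h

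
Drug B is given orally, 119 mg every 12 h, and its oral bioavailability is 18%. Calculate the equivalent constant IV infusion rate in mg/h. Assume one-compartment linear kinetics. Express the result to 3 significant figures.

1.79 mg/h

Equivalent systemic input: infusion rate = F·D/τ.
Rate = 0.18 × 119 / 12 = 1.785 mg/h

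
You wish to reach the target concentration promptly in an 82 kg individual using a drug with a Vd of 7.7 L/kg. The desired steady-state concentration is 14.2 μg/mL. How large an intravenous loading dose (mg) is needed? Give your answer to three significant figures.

8970 mg

Vd(total) = 82 kg × 7.7 L/kg = 631.4 L
LD = Vd × C = 631.4 × 14.20 = 8966 mg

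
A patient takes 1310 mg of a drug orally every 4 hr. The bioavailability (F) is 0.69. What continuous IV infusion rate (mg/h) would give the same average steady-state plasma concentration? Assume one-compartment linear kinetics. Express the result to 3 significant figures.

226 mg/h

Equivalent systemic input: infusion rate = F·D/τ.
Rate = 0.69 × 1310 / 4 = 226.0 mg/h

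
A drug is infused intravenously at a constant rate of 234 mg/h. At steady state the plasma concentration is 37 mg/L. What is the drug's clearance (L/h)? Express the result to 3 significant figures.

At steady state, infusion rate = CL × Css, so CL = rate / Css.
CL = 234 / 37 = 6.324 L/h

6.32 L/h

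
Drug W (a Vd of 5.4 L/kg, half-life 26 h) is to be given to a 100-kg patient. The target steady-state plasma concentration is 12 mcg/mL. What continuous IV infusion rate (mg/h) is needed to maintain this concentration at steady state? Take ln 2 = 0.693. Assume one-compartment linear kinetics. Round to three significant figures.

173 mg/h

Total Vd = 5.4 × 100 = 540.0 L
k = 0.693/26 = 0.02665 h⁻¹, so CL = k·Vd = 0.02665 × 540.0 = 14.39 L/h
Infusion rate = CL × Css = 14.39 × 12 = 172.7 mg/h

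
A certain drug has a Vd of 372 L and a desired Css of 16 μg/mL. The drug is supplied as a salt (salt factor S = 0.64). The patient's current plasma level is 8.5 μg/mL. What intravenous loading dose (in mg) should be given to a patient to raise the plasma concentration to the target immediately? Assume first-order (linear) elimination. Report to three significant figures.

Concentration deficit ΔC = 16 − 8.5 = 7.500 mg/L
LD = Vd × ΔC / S = 372.0 × 7.500 / 0.64 = 4359 mg

4360 mg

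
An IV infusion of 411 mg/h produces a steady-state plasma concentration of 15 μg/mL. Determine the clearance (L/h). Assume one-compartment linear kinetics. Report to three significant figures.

At steady state, infusion rate = CL × Css, so CL = rate / Css.
CL = 411 / 15 = 27.40 L/h

27.4 L/h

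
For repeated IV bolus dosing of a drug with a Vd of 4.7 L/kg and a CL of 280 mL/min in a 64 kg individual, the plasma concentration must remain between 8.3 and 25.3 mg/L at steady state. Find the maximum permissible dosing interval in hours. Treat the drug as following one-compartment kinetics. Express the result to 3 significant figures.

20.0 h

Vd(total) = 64 kg × 4.7 L/kg = 300.8 L
CL = 280 mL/min = 280 × 0.06 = 16.80 L/h
k = CL / Vd = 16.80 / 300.8 = 0.05585 h⁻¹
Between IV bolus doses, concentration decays as C = C₀·e^(−kτ), so C_peak/C_trough = e^(kτ).
τ_max = ln(C_peak/C_trough) / k = ln(25.3/8.3) / 0.05585 = 1.115 / 0.05585 = 19.96 h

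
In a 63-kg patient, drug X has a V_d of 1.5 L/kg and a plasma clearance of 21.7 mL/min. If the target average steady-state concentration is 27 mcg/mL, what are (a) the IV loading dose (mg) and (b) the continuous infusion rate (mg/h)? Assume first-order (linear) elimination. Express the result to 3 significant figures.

(a) 2550 mg; (b) 35.2 mg/h

Total Vd = 1.5 × 63 = 94.50 L
Loading dose = Vd × C = 94.50 × 27 = 2552 mg
CL = 21.7 mL/min × 60/1000 = 1.302 L/h
Infusion rate = 1.302 L/h × 27 mg/L = 35.15 mg/h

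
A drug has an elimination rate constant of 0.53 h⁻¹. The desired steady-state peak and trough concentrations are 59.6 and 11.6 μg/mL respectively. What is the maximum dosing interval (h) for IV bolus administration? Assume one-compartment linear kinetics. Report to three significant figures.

3.09 h

Between IV bolus doses, concentration decays as C = C₀·e^(−kτ), so C_peak/C_trough = e^(kτ).
τ_max = ln(C_peak/C_trough) / k = ln(59.6/11.6) / 0.5300 = 1.637 / 0.5300 = 3.089 h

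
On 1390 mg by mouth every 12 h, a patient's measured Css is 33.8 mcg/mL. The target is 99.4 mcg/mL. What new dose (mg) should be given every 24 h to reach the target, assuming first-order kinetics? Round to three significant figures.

With linear kinetics, Css is proportional to dose rate (D/τ) at fixed clearance.
D₂ = D₁ × (Css,target / Css,current) × (τ₂/τ₁) = 1390 × (99.4/33.8) × (24/12) = 8176 mg

8180 mg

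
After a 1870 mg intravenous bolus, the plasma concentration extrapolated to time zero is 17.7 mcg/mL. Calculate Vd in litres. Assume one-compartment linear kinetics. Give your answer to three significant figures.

Immediately after an IV bolus, C₀ = Dose / Vd, so Vd = Dose / C₀.
Vd = 1870 / 17.7 = 105.6 L

106 L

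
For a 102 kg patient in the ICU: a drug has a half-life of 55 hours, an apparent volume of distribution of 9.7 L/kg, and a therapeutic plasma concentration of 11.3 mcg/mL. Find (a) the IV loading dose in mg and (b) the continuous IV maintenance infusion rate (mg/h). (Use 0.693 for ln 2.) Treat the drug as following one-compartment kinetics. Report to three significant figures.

(a) 11200 mg; (b) 141 mg/h

Vd(total) = 102 kg × 9.7 L/kg = 989.4 L
LD = Vd × C = 989.4 × 11.3 = 11180 mg
CL = 0.693 × Vd / t½ = 0.693 × 989.4 / 55 = 12.47 L/h
Infusion rate = CL × Css = 12.47 × 11.3 = 140.9 mg/h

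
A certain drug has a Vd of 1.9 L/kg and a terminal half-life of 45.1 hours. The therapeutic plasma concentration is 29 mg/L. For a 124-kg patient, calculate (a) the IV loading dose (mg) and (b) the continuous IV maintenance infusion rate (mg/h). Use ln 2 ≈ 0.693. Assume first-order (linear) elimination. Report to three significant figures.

Vd(total) = 124 kg × 1.9 L/kg = 235.6 L
LD = Vd × C = 235.6 × 29 = 6832 mg
CL = 0.693 × Vd / t½ = 0.693 × 235.6 / 45.1 = 3.620 L/h
Infusion rate = CL × Css = 3.620 × 29 = 105.0 mg/h

(a) 6830 mg; (b) 105 mg/h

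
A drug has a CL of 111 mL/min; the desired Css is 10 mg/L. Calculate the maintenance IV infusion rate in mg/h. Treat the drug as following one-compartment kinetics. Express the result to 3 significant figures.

CL = 111 mL/min = 111 × 0.06 = 6.660 L/h
Infusion rate = CL · Css = 6.660 L/h × 10 mg/L = 66.60 mg/h

66.6 mg/h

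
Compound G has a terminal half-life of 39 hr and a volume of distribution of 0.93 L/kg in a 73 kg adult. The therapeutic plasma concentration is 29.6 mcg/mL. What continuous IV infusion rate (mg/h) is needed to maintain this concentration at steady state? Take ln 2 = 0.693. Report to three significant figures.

Total Vd = 0.93 × 73 = 67.89 L
CL = 0.693 × Vd / t½ = 0.693 × 67.89 / 39 = 1.206 L/h
Infusion rate = CL × Css = 1.206 × 29.6 = 35.70 mg/h

35.7 mg/h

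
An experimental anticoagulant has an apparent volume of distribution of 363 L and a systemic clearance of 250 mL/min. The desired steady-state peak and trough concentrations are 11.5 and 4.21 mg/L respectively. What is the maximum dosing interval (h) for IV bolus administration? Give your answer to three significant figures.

CL = 250 mL/min × 60/1000 = 15.00 L/h
k = CL / Vd = 15.00 / 363.0 = 0.04132 h⁻¹
Between IV bolus doses, concentration decays as C = C₀·e^(−kτ), so C_peak/C_trough = e^(kτ).
τ_max = ln(C_peak/C_trough) / k = ln(11.5/4.21) / 0.04132 = 1.005 / 0.04132 = 24.32 h

24.3 h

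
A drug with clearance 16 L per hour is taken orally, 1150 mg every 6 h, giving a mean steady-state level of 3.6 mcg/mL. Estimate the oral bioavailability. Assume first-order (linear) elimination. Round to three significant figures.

0.301

F·D/τ = CL·Css at steady state → F = CL·Css·τ / D.
F = 16 × 3.6 × 6 / 1150 = 0.301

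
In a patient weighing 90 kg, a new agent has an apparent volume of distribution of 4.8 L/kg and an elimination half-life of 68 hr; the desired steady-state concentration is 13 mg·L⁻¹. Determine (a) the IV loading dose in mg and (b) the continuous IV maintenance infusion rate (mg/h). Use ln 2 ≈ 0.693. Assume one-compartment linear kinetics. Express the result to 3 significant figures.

Total Vd = 4.8 × 90 = 432.0 L
LD = Vd × C = 432.0 × 13 = 5616 mg
CL = 0.693 × Vd / t½ = 0.693 × 432.0 / 68 = 4.403 L/h
Infusion rate = CL × Css = 4.403 × 13 = 57.24 mg/h

(a) 5620 mg; (b) 57.2 mg/h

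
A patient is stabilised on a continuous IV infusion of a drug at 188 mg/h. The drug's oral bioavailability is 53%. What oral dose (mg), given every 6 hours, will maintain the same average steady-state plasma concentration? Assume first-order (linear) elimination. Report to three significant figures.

2130 mg

To maintain the same Css, the systemic dosing rate must be unchanged: F·D/τ = infusion rate.
D = rate × τ / F = 188 × 6 / 0.53 = 2128 mg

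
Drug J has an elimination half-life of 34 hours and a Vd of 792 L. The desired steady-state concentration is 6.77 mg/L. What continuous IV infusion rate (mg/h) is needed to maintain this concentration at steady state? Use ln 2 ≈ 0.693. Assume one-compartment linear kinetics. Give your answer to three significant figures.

109 mg/h

k = 0.693/34 = 0.02038 h⁻¹, so CL = k·Vd = 0.02038 × 792.0 = 16.14 L/h
Infusion rate = CL × Css = 16.14 × 6.77 = 109.3 mg/h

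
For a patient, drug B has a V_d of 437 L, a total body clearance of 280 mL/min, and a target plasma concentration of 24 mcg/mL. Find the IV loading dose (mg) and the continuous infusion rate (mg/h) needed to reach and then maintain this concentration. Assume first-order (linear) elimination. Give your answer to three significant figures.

Loading: fill Vd to C_target → 437.0 L × 24 mg/L = 10490 mg
Convert clearance: 280 mL/min × 60 min/h ÷ 1000 mL/L = 16.80 L/h
Infusion rate = 16.80 L/h × 24 mg/L = 403.2 mg/h

(a) 10500 mg; (b) 403 mg/h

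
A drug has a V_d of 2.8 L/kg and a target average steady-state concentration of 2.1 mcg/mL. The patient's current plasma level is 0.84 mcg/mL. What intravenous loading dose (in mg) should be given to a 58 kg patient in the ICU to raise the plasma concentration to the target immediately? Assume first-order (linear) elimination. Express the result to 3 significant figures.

Vd = 2.8 L/kg × 58 kg = 162.4 L
The loading dose fills Vd to the target concentration.
Concentration deficit ΔC = 2.1 − 0.84 = 1.260 mg/L
LD = Vd × ΔC = 162.4 × 1.260 = 204.6 mg

205 mg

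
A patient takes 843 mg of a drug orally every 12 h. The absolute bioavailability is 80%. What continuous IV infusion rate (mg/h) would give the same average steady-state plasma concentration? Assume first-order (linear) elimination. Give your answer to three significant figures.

Equivalent systemic input: infusion rate = F·D/τ.
Rate = 0.8 × 843 / 12 = 56.20 mg/h

56.2 mg/h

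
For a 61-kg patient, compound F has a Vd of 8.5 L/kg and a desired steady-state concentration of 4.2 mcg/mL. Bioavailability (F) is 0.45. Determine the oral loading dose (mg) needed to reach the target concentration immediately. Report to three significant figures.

4840 mg

Vd(total) = 61 kg × 8.5 L/kg = 518.5 L
The loading dose fills Vd to the target concentration.
LD = Vd × C / F = 518.5 × 4.200 / 0.45 = 4839 mg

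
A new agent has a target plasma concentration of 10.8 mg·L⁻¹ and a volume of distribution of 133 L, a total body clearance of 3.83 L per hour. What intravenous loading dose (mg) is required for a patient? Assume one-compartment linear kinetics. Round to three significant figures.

1440 mg

LD = Vd × C = 133.0 × 10.80 = 1436 mg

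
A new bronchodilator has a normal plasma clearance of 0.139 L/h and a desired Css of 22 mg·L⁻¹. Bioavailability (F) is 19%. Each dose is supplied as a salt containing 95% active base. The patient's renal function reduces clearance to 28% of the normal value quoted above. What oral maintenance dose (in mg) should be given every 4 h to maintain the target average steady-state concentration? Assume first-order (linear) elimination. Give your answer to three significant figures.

Patient clearance = 0.28 × 0.1390 = 0.03892 L/h
At steady state, dose per interval replaces the amount cleared in that interval: F·S·D/τ = CL·Css.
D = CL × Css × τ / F / S = 0.03892 × 22 × 4 / 0.19 / 0.95 = 18.97 mg

19.0 mg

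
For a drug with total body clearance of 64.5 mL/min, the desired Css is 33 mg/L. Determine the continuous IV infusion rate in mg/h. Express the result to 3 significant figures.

128 mg/h

CL = 64.5 mL/min × 60/1000 = 3.870 L/h
At steady state, infusion rate equals elimination rate: rate in = CL × Css.
Infusion rate = CL · Css = 3.870 L/h × 33 mg/L = 127.7 mg/h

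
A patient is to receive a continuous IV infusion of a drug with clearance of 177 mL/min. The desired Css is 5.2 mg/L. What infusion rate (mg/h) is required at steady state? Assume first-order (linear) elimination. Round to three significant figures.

CL = 177 mL/min = 177 × 0.06 = 10.62 L/h
At steady state, infusion rate equals elimination rate: rate in = CL × Css.
Infusion rate = CL · Css = 10.62 L/h × 5.2 mg/L = 55.22 mg/h

55.2 mg/h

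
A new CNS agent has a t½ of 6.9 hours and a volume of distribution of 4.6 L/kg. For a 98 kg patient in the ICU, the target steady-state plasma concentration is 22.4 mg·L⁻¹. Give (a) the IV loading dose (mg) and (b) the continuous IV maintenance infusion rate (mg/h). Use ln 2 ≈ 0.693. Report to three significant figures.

(a) 10100 mg; (b) 1010 mg/h

Total Vd = 4.6 × 98 = 450.8 L
LD = Vd × C = 450.8 × 22.4 = 10100 mg
CL = 0.693 × Vd / t½ = 0.693 × 450.8 / 6.9 = 45.28 L/h
Infusion rate = CL × Css = 45.28 × 22.4 = 1014 mg/h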